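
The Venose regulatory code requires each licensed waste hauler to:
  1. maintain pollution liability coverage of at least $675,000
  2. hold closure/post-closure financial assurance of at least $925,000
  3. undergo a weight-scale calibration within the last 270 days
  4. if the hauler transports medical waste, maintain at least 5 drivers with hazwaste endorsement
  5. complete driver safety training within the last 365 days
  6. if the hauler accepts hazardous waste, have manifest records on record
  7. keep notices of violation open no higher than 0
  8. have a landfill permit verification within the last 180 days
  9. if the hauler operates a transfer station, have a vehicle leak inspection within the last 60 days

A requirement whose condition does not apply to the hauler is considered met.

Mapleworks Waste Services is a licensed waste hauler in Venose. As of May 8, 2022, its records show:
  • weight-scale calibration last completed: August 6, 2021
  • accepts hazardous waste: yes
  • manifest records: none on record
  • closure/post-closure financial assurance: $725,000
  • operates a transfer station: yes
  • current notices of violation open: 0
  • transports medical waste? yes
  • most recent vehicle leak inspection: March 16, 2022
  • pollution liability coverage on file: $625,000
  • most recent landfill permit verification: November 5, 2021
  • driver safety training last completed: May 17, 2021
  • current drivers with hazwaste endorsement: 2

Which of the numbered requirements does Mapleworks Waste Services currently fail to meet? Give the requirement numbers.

1, 2, 3, 4, 6, 8

1. pollution liability coverage $625,000 < $675,000 → not met
2. closure/post-closure financial assurance $725,000 < $925,000 → not met
3. weight-scale calibration 275 days ago vs limit 270 → not met
4. condition 'transports medical waste' holds; drivers with hazwaste endorsement 2 < 5 → not met
5. driver safety training 356 days ago vs limit 365 → met
6. condition 'accepts hazardous waste' holds; manifest records absent → not met
7. notices of violation open 0 ≤ 0 → met
8. landfill permit verification 184 days ago vs limit 180 → not met
9. condition 'operates a transfer station' holds; vehicle leak inspection 53 days ago vs limit 60 → met
Not met: 1, 2, 3, 4, 6, 8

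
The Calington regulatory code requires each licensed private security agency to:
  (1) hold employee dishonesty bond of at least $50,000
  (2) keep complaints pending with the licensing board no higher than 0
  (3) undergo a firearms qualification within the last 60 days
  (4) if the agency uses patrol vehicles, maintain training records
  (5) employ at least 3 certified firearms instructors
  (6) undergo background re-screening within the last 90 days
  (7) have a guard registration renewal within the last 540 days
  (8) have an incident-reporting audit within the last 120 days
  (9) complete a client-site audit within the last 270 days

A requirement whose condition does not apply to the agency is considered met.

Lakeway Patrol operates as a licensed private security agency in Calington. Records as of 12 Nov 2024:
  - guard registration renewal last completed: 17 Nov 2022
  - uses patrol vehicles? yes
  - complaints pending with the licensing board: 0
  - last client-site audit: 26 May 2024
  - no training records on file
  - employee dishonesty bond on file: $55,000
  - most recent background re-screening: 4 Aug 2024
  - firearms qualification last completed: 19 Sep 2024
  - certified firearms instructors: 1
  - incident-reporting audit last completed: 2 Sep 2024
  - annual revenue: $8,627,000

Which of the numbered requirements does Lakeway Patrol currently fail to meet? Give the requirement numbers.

1. employee dishonesty bond $55,000 ≥ $50,000 → met
2. complaints pending with the licensing board 0 ≤ 0 → met
3. firearms qualification 54 days ago vs limit 60 → met
4. condition 'uses patrol vehicles' holds; training records absent → not met
5. certified firearms instructors 1 < 3 → not met
6. background re-screening 100 days ago vs limit 90 → not met
7. guard registration renewal 726 days ago vs limit 540 → not met
8. incident-reporting audit 71 days ago vs limit 120 → met
9. client-site audit 170 days ago vs limit 270 → met
Not met: 4, 5, 6, 7

4, 5, 6, 7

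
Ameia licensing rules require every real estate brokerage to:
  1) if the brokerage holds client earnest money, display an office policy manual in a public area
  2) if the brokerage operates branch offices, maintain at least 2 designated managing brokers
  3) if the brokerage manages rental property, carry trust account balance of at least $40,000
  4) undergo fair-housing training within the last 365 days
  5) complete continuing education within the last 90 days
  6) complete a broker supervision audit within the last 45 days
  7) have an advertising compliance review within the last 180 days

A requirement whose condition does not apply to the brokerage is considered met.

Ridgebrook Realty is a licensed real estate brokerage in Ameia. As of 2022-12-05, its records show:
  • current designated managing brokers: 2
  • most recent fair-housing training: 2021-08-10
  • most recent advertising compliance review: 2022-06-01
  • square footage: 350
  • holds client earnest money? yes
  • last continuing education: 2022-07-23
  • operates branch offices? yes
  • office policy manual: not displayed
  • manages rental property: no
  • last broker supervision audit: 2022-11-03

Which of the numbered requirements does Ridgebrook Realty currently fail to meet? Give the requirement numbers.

1, 4, 5, 7

1. condition 'holds client earnest money' holds; office policy manual absent → not met
2. condition 'operates branch offices' holds; designated managing brokers 2 ≥ 2 → met
3. condition 'manages rental property' does not hold → requirement n/a → met
4. fair-housing training 482 days ago vs limit 365 → not met
5. continuing education 135 days ago vs limit 90 → not met
6. broker supervision audit 32 days ago vs limit 45 → met
7. advertising compliance review 187 days ago vs limit 180 → not met
Not met: 1, 4, 5, 7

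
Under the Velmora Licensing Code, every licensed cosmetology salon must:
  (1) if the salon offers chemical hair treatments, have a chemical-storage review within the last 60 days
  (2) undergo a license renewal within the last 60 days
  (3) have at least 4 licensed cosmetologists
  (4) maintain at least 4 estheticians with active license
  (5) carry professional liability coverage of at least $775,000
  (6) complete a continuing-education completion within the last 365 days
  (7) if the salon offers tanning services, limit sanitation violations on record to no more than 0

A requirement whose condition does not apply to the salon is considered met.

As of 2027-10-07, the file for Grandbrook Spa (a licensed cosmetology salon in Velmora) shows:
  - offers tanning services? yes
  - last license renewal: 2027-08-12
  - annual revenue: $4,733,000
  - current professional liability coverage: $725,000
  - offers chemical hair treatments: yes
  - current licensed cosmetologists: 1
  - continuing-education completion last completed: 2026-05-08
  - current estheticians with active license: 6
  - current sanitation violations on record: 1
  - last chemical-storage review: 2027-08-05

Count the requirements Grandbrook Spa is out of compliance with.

5

1. condition 'offers chemical hair treatments' holds; chemical-storage review 63 days ago vs limit 60 → not met
2. license renewal 56 days ago vs limit 60 → met
3. licensed cosmetologists 1 < 4 → not met
4. estheticians with active license 6 ≥ 4 → met
5. professional liability coverage $725,000 < $775,000 → not met
6. continuing-education completion 517 days ago vs limit 365 → not met
7. condition 'offers tanning services' holds; sanitation violations on record 1 > 0 → not met
Not met: 5 of 7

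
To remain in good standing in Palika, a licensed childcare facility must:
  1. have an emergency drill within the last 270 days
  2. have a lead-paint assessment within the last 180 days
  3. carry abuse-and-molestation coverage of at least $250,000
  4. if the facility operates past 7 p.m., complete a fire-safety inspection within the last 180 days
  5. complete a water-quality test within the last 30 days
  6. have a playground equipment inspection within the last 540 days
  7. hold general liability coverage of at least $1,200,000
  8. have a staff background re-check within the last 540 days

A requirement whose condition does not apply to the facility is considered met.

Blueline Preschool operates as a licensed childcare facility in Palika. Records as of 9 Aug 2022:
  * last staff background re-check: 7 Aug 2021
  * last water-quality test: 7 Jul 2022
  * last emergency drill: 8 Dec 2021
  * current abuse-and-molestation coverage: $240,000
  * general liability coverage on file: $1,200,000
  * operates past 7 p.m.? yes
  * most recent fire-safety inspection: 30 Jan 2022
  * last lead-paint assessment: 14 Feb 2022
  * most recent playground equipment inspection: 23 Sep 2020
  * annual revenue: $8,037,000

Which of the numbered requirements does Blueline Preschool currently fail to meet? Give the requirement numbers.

3, 4, 5, 6

1. emergency drill 244 days ago vs limit 270 → met
2. lead-paint assessment 176 days ago vs limit 180 → met
3. abuse-and-molestation coverage $240,000 < $250,000 → not met
4. condition 'operates past 7 p.m.' holds; fire-safety inspection 191 days ago vs limit 180 → not met
5. water-quality test 33 days ago vs limit 30 → not met
6. playground equipment inspection 685 days ago vs limit 540 → not met
7. general liability coverage $1,200,000 ≥ $1,200,000 → met
8. staff background re-check 367 days ago vs limit 540 → met
Not met: 3, 4, 5, 6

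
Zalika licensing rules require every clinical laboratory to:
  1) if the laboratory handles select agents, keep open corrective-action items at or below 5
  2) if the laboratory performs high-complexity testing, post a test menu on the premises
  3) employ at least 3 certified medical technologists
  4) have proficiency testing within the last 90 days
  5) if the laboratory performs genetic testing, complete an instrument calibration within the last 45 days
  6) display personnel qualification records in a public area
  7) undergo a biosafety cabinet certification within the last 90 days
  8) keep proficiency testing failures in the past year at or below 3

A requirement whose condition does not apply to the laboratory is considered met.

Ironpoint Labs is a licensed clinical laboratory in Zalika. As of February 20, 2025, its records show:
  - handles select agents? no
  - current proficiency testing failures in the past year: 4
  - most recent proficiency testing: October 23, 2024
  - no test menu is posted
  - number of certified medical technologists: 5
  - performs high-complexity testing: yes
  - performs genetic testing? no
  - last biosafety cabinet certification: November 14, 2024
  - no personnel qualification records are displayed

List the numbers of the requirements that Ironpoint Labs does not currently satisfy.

2, 4, 6, 7, 8

1. condition 'handles select agents' does not hold → requirement n/a → met
2. condition 'performs high-complexity testing' holds; test menu absent → not met
3. certified medical technologists 5 ≥ 3 → met
4. proficiency testing 120 days ago vs limit 90 → not met
5. condition 'performs genetic testing' does not hold → requirement n/a → met
6. personnel qualification records absent → not met
7. biosafety cabinet certification 98 days ago vs limit 90 → not met
8. proficiency testing failures in the past year 4 > 3 → not met
Not met: 2, 4, 6, 7, 8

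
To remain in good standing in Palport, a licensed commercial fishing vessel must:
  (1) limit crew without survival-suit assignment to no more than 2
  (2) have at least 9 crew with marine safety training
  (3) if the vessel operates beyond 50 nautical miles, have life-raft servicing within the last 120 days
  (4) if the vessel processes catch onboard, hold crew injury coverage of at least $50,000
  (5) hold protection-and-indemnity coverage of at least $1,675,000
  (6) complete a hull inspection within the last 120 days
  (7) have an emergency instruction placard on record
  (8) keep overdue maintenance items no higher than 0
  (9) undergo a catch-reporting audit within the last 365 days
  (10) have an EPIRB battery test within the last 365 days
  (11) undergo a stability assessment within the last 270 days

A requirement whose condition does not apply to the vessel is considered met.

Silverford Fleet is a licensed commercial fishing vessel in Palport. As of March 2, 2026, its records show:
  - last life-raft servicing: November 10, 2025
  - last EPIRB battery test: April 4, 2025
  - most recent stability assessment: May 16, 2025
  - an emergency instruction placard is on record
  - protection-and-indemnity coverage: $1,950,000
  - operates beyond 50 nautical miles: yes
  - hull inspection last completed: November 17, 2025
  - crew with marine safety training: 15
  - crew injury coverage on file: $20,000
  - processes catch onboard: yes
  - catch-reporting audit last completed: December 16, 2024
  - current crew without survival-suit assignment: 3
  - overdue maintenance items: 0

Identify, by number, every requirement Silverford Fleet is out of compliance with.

1, 4, 9, 11

1. crew without survival-suit assignment 3 > 2 → not met
2. crew with marine safety training 15 ≥ 9 → met
3. condition 'operates beyond 50 nautical miles' holds; life-raft servicing 112 days ago vs limit 120 → met
4. condition 'processes catch onboard' holds; crew injury coverage $20,000 < $50,000 → not met
5. protection-and-indemnity coverage $1,950,000 ≥ $1,675,000 → met
6. hull inspection 105 days ago vs limit 120 → met
7. emergency instruction placard present → met
8. overdue maintenance items 0 ≤ 0 → met
9. catch-reporting audit 441 days ago vs limit 365 → not met
10. EPIRB battery test 332 days ago vs limit 365 → met
11. stability assessment 290 days ago vs limit 270 → not met
Not met: 1, 4, 9, 11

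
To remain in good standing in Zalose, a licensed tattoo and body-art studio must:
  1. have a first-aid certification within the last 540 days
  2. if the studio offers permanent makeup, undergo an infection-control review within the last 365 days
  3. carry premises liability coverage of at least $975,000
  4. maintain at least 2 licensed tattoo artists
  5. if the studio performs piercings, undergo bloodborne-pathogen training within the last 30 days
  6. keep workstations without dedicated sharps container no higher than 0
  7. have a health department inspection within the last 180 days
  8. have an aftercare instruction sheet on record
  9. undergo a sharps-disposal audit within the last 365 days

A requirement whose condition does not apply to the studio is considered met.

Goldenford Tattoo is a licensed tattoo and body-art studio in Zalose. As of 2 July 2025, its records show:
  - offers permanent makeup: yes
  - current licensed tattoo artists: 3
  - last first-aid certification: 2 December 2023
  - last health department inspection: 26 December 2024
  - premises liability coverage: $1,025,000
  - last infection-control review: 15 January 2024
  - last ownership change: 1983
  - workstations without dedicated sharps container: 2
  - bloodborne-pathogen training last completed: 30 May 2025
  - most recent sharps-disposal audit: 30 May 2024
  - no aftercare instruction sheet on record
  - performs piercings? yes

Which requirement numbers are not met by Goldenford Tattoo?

1. first-aid certification 578 days ago vs limit 540 → not met
2. condition 'offers permanent makeup' holds; infection-control review 534 days ago vs limit 365 → not met
3. premises liability coverage $1,025,000 ≥ $975,000 → met
4. licensed tattoo artists 3 ≥ 2 → met
5. condition 'performs piercings' holds; bloodborne-pathogen training 33 days ago vs limit 30 → not met
6. workstations without dedicated sharps container 2 > 0 → not met
7. health department inspection 188 days ago vs limit 180 → not met
8. aftercare instruction sheet absent → not met
9. sharps-disposal audit 398 days ago vs limit 365 → not met
Not met: 1, 2, 5, 6, 7, 8, 9

1, 2, 5, 6, 7, 8, 9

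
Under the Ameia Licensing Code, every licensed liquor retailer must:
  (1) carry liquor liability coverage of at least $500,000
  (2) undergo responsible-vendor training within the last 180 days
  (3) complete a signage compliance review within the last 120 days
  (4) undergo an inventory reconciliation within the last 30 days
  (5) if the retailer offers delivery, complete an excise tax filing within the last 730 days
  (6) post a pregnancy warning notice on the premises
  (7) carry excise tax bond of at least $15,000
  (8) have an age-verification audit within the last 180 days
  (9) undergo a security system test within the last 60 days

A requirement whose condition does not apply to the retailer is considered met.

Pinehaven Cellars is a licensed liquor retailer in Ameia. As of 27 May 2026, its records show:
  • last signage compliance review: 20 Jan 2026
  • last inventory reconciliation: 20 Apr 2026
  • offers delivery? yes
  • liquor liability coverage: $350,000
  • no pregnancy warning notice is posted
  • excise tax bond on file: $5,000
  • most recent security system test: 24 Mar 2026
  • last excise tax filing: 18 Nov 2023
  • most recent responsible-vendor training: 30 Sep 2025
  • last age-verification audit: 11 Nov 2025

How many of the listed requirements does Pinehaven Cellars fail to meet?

9

1. liquor liability coverage $350,000 < $500,000 → not met
2. responsible-vendor training 239 days ago vs limit 180 → not met
3. signage compliance review 127 days ago vs limit 120 → not met
4. inventory reconciliation 37 days ago vs limit 30 → not met
5. condition 'offers delivery' holds; excise tax filing 921 days ago vs limit 730 → not met
6. pregnancy warning notice absent → not met
7. excise tax bond $5,000 < $15,000 → not met
8. age-verification audit 197 days ago vs limit 180 → not met
9. security system test 64 days ago vs limit 60 → not met
Not met: 9 of 9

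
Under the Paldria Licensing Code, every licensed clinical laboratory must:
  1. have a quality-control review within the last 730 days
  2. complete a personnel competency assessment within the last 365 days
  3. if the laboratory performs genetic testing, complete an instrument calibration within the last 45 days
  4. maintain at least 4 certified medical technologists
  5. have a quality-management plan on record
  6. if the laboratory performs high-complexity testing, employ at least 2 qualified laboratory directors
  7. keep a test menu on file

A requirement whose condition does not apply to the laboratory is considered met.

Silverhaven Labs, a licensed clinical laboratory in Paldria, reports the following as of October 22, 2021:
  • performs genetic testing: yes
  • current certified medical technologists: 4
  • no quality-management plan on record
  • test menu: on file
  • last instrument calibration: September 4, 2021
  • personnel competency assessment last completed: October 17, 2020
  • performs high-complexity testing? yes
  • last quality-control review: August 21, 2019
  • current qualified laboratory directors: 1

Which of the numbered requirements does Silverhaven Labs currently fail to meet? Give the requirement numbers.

1, 2, 3, 5, 6

1. quality-control review 793 days ago vs limit 730 → not met
2. personnel competency assessment 370 days ago vs limit 365 → not met
3. condition 'performs genetic testing' holds; instrument calibration 48 days ago vs limit 45 → not met
4. certified medical technologists 4 ≥ 4 → met
5. quality-management plan absent → not met
6. condition 'performs high-complexity testing' holds; qualified laboratory directors 1 < 2 → not met
7. test menu present → met
Not met: 1, 2, 3, 5, 6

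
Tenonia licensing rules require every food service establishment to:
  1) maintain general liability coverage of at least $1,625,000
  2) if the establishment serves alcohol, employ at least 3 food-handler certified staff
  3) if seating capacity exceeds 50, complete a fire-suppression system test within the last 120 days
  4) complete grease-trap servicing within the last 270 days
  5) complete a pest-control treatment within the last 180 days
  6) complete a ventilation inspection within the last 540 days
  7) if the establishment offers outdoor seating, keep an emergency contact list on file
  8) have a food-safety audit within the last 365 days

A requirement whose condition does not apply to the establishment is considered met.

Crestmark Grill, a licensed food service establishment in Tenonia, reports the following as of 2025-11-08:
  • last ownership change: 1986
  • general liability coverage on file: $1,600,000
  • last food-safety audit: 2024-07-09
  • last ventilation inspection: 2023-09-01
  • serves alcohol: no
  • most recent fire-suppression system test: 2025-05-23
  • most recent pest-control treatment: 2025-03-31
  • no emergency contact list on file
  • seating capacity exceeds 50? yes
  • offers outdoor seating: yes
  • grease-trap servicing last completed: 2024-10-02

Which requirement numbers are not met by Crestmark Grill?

1. general liability coverage $1,600,000 < $1,625,000 → not met
2. condition 'serves alcohol' does not hold → requirement n/a → met
3. condition 'seating capacity exceeds 50' holds; fire-suppression system test 169 days ago vs limit 120 → not met
4. grease-trap servicing 402 days ago vs limit 270 → not met
5. pest-control treatment 222 days ago vs limit 180 → not met
6. ventilation inspection 799 days ago vs limit 540 → not met
7. condition 'offers outdoor seating' holds; emergency contact list absent → not met
8. food-safety audit 487 days ago vs limit 365 → not met
Not met: 1, 3, 4, 5, 6, 7, 8

1, 3, 4, 5, 6, 7, 8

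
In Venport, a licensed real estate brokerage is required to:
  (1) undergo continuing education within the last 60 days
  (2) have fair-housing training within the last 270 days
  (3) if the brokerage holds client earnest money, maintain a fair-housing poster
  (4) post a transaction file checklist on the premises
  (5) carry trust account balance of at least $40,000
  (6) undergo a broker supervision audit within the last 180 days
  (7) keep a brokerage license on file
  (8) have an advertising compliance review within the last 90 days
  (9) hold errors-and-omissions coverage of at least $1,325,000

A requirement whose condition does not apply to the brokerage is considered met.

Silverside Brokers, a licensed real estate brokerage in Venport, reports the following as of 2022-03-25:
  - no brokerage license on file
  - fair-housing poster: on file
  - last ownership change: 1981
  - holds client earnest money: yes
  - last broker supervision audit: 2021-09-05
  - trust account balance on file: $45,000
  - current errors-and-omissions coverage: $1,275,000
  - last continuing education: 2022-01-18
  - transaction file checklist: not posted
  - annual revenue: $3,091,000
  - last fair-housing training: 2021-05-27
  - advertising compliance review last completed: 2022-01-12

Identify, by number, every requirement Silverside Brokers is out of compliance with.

1, 2, 4, 6, 7, 9

1. continuing education 66 days ago vs limit 60 → not met
2. fair-housing training 302 days ago vs limit 270 → not met
3. condition 'holds client earnest money' holds; fair-housing poster present → met
4. transaction file checklist absent → not met
5. trust account balance $45,000 ≥ $40,000 → met
6. broker supervision audit 201 days ago vs limit 180 → not met
7. brokerage license absent → not met
8. advertising compliance review 72 days ago vs limit 90 → met
9. errors-and-omissions coverage $1,275,000 < $1,325,000 → not met
Not met: 1, 2, 4, 6, 7, 9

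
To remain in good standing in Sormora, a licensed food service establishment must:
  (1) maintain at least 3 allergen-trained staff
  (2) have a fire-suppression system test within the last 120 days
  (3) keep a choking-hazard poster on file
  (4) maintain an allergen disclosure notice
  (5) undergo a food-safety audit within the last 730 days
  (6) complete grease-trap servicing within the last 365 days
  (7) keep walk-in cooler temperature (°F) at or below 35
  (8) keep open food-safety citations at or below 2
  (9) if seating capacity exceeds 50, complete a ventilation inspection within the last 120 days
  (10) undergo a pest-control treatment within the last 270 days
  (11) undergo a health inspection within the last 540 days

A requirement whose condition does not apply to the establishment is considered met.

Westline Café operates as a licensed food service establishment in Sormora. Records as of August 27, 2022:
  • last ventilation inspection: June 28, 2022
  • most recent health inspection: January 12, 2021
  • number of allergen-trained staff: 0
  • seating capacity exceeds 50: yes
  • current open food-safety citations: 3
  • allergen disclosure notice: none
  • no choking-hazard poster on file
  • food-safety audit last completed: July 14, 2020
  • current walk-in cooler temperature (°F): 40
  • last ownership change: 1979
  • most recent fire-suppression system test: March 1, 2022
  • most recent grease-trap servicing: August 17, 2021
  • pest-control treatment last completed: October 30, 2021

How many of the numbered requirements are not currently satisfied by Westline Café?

1. allergen-trained staff 0 < 3 → not met
2. fire-suppression system test 179 days ago vs limit 120 → not met
3. choking-hazard poster absent → not met
4. allergen disclosure notice absent → not met
5. food-safety audit 774 days ago vs limit 730 → not met
6. grease-trap servicing 375 days ago vs limit 365 → not met
7. walk-in cooler temperature (°F) 40 > 35 → not met
8. open food-safety citations 3 > 2 → not met
9. condition 'seating capacity exceeds 50' holds; ventilation inspection 60 days ago vs limit 120 → met
10. pest-control treatment 301 days ago vs limit 270 → not met
11. health inspection 592 days ago vs limit 540 → not met
Not met: 10 of 11

10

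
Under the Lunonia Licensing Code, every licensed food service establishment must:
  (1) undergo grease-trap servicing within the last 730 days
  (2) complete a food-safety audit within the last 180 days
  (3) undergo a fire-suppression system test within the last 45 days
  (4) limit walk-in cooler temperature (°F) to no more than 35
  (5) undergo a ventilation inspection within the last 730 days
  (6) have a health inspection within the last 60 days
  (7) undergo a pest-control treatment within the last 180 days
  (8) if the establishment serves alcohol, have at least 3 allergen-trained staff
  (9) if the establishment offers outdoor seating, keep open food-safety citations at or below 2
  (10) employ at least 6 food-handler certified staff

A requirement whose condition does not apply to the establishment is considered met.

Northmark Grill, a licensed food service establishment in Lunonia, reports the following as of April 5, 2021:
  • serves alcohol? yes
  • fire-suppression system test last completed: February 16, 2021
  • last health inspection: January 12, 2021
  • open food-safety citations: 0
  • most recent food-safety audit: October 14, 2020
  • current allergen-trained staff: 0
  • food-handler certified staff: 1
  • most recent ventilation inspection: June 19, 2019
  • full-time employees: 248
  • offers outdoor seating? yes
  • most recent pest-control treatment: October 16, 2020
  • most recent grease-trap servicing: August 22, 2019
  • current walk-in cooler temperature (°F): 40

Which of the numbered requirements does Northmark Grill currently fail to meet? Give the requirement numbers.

1. grease-trap servicing 592 days ago vs limit 730 → met
2. food-safety audit 173 days ago vs limit 180 → met
3. fire-suppression system test 48 days ago vs limit 45 → not met
4. walk-in cooler temperature (°F) 40 > 35 → not met
5. ventilation inspection 656 days ago vs limit 730 → met
6. health inspection 83 days ago vs limit 60 → not met
7. pest-control treatment 171 days ago vs limit 180 → met
8. condition 'serves alcohol' holds; allergen-trained staff 0 < 3 → not met
9. condition 'offers outdoor seating' holds; open food-safety citations 0 ≤ 2 → met
10. food-handler certified staff 1 < 6 → not met
Not met: 3, 4, 6, 8, 10

3, 4, 6, 8, 10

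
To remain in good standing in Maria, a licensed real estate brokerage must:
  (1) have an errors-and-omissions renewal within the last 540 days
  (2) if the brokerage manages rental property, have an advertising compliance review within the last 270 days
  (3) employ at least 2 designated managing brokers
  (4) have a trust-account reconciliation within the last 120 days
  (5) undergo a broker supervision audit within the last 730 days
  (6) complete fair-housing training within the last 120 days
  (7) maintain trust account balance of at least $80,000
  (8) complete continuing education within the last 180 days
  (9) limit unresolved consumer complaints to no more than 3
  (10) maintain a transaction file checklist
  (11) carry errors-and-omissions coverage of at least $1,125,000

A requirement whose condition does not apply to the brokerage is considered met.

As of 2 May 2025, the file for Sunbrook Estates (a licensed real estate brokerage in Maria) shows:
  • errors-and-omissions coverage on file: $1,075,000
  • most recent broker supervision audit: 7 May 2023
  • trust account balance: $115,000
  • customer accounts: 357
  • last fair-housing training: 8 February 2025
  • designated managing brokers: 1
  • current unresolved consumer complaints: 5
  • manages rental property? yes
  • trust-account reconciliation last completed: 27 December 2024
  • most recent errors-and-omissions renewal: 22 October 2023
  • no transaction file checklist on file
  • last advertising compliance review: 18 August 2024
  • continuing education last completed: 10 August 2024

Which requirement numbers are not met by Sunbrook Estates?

1. errors-and-omissions renewal 558 days ago vs limit 540 → not met
2. condition 'manages rental property' holds; advertising compliance review 257 days ago vs limit 270 → met
3. designated managing brokers 1 < 2 → not met
4. trust-account reconciliation 126 days ago vs limit 120 → not met
5. broker supervision audit 726 days ago vs limit 730 → met
6. fair-housing training 83 days ago vs limit 120 → met
7. trust account balance $115,000 ≥ $80,000 → met
8. continuing education 265 days ago vs limit 180 → not met
9. unresolved consumer complaints 5 > 3 → not met
10. transaction file checklist absent → not met
11. errors-and-omissions coverage $1,075,000 < $1,125,000 → not met
Not met: 1, 3, 4, 8, 9, 10, 11

1, 3, 4, 8, 9, 10, 11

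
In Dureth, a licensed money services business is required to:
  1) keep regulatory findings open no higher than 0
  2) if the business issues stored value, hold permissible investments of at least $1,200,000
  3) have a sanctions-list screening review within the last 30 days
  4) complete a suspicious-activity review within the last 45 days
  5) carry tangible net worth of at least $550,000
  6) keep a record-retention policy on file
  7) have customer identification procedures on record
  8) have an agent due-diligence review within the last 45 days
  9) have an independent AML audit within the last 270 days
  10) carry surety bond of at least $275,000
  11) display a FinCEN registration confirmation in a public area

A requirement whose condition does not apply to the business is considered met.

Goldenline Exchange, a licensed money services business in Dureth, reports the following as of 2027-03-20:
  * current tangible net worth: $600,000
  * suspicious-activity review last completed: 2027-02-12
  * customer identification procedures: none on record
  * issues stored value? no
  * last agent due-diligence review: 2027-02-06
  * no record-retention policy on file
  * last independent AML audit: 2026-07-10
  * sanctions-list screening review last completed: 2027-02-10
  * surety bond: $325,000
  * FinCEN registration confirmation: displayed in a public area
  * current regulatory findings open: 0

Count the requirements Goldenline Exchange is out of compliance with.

1. regulatory findings open 0 ≤ 0 → met
2. condition 'issues stored value' does not hold → requirement n/a → met
3. sanctions-list screening review 38 days ago vs limit 30 → not met
4. suspicious-activity review 36 days ago vs limit 45 → met
5. tangible net worth $600,000 ≥ $550,000 → met
6. record-retention policy absent → not met
7. customer identification procedures absent → not met
8. agent due-diligence review 42 days ago vs limit 45 → met
9. independent AML audit 253 days ago vs limit 270 → met
10. surety bond $325,000 ≥ $275,000 → met
11. FinCEN registration confirmation present → met
Not met: 3 of 11

3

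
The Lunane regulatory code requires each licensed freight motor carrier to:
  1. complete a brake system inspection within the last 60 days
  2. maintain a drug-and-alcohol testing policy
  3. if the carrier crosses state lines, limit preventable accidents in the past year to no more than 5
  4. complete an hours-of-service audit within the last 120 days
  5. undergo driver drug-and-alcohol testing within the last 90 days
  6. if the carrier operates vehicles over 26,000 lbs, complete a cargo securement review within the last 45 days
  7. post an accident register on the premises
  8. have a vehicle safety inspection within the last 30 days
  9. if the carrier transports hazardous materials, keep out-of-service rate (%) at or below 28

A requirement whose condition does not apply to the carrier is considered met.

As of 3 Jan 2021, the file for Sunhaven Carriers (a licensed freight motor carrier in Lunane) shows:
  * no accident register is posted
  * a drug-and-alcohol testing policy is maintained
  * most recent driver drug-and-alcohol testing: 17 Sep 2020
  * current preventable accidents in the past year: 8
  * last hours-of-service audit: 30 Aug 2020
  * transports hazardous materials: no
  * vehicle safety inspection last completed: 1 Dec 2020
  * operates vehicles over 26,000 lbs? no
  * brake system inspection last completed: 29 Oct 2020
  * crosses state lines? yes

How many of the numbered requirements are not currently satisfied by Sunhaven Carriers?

6

1. brake system inspection 66 days ago vs limit 60 → not met
2. drug-and-alcohol testing policy present → met
3. condition 'crosses state lines' holds; preventable accidents in the past year 8 > 5 → not met
4. hours-of-service audit 126 days ago vs limit 120 → not met
5. driver drug-and-alcohol testing 108 days ago vs limit 90 → not met
6. condition 'operates vehicles over 26,000 lbs' does not hold → requirement n/a → met
7. accident register absent → not met
8. vehicle safety inspection 33 days ago vs limit 30 → not met
9. condition 'transports hazardous materials' does not hold → requirement n/a → met
Not met: 6 of 9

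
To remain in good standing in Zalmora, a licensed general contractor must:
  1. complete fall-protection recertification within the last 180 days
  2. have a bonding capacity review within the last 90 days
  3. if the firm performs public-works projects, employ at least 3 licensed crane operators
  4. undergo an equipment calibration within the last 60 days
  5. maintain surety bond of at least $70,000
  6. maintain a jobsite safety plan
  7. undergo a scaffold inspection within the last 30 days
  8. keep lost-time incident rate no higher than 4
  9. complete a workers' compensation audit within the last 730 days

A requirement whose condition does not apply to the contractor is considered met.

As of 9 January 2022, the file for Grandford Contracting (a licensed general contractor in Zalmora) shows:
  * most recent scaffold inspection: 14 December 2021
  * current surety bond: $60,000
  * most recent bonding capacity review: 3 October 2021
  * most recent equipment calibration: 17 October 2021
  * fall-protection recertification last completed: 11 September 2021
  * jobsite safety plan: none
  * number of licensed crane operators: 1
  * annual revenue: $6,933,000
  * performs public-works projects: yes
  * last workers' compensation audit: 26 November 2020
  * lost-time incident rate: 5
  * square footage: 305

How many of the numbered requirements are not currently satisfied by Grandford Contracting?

1. fall-protection recertification 120 days ago vs limit 180 → met
2. bonding capacity review 98 days ago vs limit 90 → not met
3. condition 'performs public-works projects' holds; licensed crane operators 1 < 3 → not met
4. equipment calibration 84 days ago vs limit 60 → not met
5. surety bond $60,000 < $70,000 → not met
6. jobsite safety plan absent → not met
7. scaffold inspection 26 days ago vs limit 30 → met
8. lost-time incident rate 5 > 4 → not met
9. workers' compensation audit 409 days ago vs limit 730 → met
Not met: 6 of 9

6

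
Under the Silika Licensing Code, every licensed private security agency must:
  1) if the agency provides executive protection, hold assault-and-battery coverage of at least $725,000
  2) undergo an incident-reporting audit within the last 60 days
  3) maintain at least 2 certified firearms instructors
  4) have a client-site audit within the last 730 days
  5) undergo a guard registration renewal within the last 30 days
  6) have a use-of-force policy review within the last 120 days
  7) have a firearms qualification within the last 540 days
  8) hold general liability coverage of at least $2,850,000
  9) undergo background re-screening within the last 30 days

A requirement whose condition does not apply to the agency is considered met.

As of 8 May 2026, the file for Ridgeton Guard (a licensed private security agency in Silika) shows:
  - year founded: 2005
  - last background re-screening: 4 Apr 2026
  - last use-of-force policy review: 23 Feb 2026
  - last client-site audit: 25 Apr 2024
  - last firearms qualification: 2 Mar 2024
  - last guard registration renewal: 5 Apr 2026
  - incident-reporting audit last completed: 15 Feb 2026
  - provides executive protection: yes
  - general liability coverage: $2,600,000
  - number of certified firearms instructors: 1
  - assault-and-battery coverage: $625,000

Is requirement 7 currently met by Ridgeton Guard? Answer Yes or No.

No

7. firearms qualification 797 days ago vs limit 540 → not met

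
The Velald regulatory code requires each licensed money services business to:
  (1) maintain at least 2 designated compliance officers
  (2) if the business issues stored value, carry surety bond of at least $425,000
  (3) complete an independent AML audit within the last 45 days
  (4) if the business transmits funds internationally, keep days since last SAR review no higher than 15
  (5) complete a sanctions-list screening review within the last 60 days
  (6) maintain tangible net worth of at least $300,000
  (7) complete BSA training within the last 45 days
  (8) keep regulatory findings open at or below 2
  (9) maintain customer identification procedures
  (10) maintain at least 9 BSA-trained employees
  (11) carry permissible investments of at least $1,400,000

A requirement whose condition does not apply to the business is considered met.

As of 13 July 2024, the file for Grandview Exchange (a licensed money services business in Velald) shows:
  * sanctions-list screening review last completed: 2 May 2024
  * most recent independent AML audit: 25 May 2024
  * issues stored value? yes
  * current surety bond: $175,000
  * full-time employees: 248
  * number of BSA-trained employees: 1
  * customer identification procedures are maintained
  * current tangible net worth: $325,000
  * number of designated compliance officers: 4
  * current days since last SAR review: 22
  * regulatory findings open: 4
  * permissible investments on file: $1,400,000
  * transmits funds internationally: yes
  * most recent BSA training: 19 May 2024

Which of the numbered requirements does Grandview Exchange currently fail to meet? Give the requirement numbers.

2, 3, 4, 5, 7, 8, 10

1. designated compliance officers 4 ≥ 2 → met
2. condition 'issues stored value' holds; surety bond $175,000 < $425,000 → not met
3. independent AML audit 49 days ago vs limit 45 → not met
4. condition 'transmits funds internationally' holds; days since last SAR review 22 > 15 → not met
5. sanctions-list screening review 72 days ago vs limit 60 → not met
6. tangible net worth $325,000 ≥ $300,000 → met
7. BSA training 55 days ago vs limit 45 → not met
8. regulatory findings open 4 > 2 → not met
9. customer identification procedures present → met
10. BSA-trained employees 1 < 9 → not met
11. permissible investments $1,400,000 ≥ $1,400,000 → met
Not met: 2, 3, 4, 5, 7, 8, 10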